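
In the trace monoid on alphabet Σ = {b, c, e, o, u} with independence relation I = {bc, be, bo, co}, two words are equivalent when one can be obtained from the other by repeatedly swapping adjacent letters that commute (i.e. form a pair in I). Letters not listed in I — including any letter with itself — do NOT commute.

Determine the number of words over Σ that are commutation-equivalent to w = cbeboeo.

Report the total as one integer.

drop 0:c onto floor
drop 1:b onto floor
drop 2:e onto {0:c}
drop 3:b onto {1:b}
drop 4:o onto {2:e}
drop 5:e onto {4:o}
drop 6:o onto {5:e}
ground layer = {0:c, 1:b}
drop-orders for the pieces not yet dropped (sum over which currently-grounded one goes next):
  1 to go: {3} 1  {6} 1
  2 to go: {1,3} 1  {3,6} 2  {5,6} 1
  3 to go: {1,3,6} 3  {3,5,6} 3  {4,5,6} 1
  4 to go: {1,3,5,6} 6  {2,4,5,6} 1  {3,4,5,6} 4
  5 to go: {0,2,4,5,6} 1  {1,3,4,5,6} 10  {2,3,4,5,6} 5
  if 0:c drops first: 15 orders
  if 1:b drops first: 6 orders
heap linearizations: 21

21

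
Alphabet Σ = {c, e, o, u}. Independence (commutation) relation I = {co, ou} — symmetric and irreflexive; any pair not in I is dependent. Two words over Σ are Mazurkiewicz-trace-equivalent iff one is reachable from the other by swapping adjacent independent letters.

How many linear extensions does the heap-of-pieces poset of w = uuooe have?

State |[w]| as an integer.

6

piece 0:u — minimal
piece 1:u rests on {0:u}
piece 2:o — minimal
piece 3:o rests on {2:o}
piece 4:e rests on {1:u, 3:o}
minimal pieces: {0:u, 2:o}
ways to finish when only these pieces remain (= sum over removing one remaining piece with nothing left below it):
  1 left: {4}→1
  2 left: {1,4}→1  {3,4}→1
  3 left: {0,1,4}→1  {1,3,4}→2  {2,3,4}→1
  placing 0:u first → 3 extensions
  placing 2:o first → 3 extensions
total linear extensions = 6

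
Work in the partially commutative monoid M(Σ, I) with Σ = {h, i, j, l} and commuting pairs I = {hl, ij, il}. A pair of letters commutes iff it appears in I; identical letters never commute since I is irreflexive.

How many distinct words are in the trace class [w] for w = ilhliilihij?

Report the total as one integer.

drop 0:i onto floor
drop 1:l onto floor
drop 2:h onto {0:i}
drop 3:l onto {1:l}
drop 4:i onto {2:h}
drop 5:i onto {4:i}
drop 6:l onto {3:l}
drop 7:i onto {5:i}
drop 8:h onto {7:i}
drop 9:i onto {8:h}
drop 10:j onto {6:l, 8:h}
ground layer = {0:i, 1:l}
drop-orders for the pieces not yet dropped (sum over which currently-grounded one goes next):
  1 to go: {9} 1  {10} 1
  2 to go: {6,10} 1  {9,10} 2
  3 to go: {3,6,10} 1  {6,9,10} 3  {8,9,10} 2
  4 to go: {1,3,6,10} 1  {3,6,9,10} 4  {6,8,9,10} 5  {7,8,9,10} 2
  5 to go: {1,3,6,9,10} 5  {3,6,8,9,10} 9  {5,7,8,9,10} 2  {6,7,8,9,10} 7
  6 to go: {1,3,6,8,9,10} 14  {3,6,7,8,9,10} 16  {4,5,7,8,9,10} 2  {5,6,7,8,9,10} 9
  7 to go: {1,3,6,7,8,9,10} 30  {2,4,5,7,8,9,10} 2  {3,5,6,7,8,9,10} 25  {4,5,6,7,8,9,10} 11
  8 to go: {0,2,4,5,7,8,9,10} 2  {1,3,5,6,7,8,9,10} 55  {2,4,5,6,7,8,9,10} 13  {3,4,5,6,7,8,9,10} 36
  9 to go: {0,2,4,5,6,7,8,9,10} 15  {1,3,4,5,6,7,8,9,10} 91  {2,3,4,5,6,7,8,9,10} 49
  if 0:i drops first: 140 orders
  if 1:l drops first: 64 orders
heap linearizations: 204

204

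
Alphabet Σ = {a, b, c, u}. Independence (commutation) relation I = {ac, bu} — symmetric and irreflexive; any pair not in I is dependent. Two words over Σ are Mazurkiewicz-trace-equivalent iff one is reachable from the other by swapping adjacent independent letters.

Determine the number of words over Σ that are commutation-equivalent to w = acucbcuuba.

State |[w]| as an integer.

piece 0:a — minimal
piece 1:c — minimal
piece 2:u rests on {0:a, 1:c}
piece 3:c rests on {2:u}
piece 4:b rests on {3:c}
piece 5:c rests on {4:b}
piece 6:u rests on {5:c}
piece 7:u rests on {6:u}
piece 8:b rests on {5:c}
piece 9:a rests on {7:u, 8:b}
minimal pieces: {0:a, 1:c}
ways to finish when only these pieces remain (= sum over removing one remaining piece with nothing left below it):
  1 left: {9}→1
  2 left: {7,9}→1  {8,9}→1
  3 left: {6,7,9}→1  {7,8,9}→2
  4 left: {6,7,8,9}→3
  5 left: {5,6,7,8,9}→3
  6 left: {4,5,6,7,8,9}→3
  7 left: {3,4,5,6,7,8,9}→3
  8 left: {2,3,4,5,6,7,8,9}→3
  placing 0:a first → 3 extensions
  placing 1:c first → 3 extensions
total linear extensions = 6

6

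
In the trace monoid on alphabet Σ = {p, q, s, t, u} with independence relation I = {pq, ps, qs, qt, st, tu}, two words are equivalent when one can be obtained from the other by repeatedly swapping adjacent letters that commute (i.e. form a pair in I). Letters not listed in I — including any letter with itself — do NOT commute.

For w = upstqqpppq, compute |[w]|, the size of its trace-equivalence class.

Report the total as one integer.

drop 0:u onto floor
drop 1:p onto {0:u}
drop 2:s onto {0:u}
drop 3:t onto {1:p}
drop 4:q onto {0:u}
drop 5:q onto {4:q}
drop 6:p onto {3:t}
drop 7:p onto {6:p}
drop 8:p onto {7:p}
drop 9:q onto {5:q}
ground layer = {0:u}
drop-orders for the pieces not yet dropped (sum over which currently-grounded one goes next):
  1 to go: {2} 1  {8} 1  {9} 1
  2 to go: {2,8} 2  {2,9} 2  {5,9} 1  {7,8} 1  {8,9} 2
  3 to go: {2,5,9} 3  {2,7,8} 3  {2,8,9} 6  {4,5,9} 1  {5,8,9} 3  {6,7,8} 1  {7,8,9} 3
  4 to go: {2,4,5,9} 4  {2,5,8,9} 12  {2,6,7,8} 4  {2,7,8,9} 12  {3,6,7,8} 1  {4,5,8,9} 4  {5,7,8,9} 6  {6,7,8,9} 4
  5 to go: {1,3,6,7,8} 1  {2,3,6,7,8} 5  {2,4,5,8,9} 20  {2,5,7,8,9} 30  {2,6,7,8,9} 20  {3,6,7,8,9} 5  {4,5,7,8,9} 10  {5,6,7,8,9} 10
  6 to go: {1,2,3,6,7,8} 6  {1,3,6,7,8,9} 6  {2,3,6,7,8,9} 30  {2,4,5,7,8,9} 60  {2,5,6,7,8,9} 60  {3,5,6,7,8,9} 15  {4,5,6,7,8,9} 20
  7 to go: {1,2,3,6,7,8,9} 42  {1,3,5,6,7,8,9} 21  {2,3,5,6,7,8,9} 105  {2,4,5,6,7,8,9} 140  {3,4,5,6,7,8,9} 35
  8 to go: {1,2,3,5,6,7,8,9} 168  {1,3,4,5,6,7,8,9} 56  {2,3,4,5,6,7,8,9} 280
  if 0:u drops first: 504 orders

504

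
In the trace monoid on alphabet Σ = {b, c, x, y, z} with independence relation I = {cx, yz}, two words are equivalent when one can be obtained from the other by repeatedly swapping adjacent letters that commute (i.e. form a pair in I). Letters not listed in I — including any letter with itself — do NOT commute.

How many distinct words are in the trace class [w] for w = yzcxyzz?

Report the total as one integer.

12

#0=y has no predecessor
#1=z has no predecessor
#2=c depends on [0:y, 1:z]
#3=x depends on [0:y, 1:z]
#4=y depends on [2:c, 3:x]
#5=z depends on [2:c, 3:x]
#6=z depends on [5:z]
sources: [0:y, 1:z]
N(rest) = Σ N(rest − s) over sources s of rest; N(one piece) = 1:
  size 1 → [4]=1  [6]=1
  size 2 → [4,6]=2  [5,6]=1
  size 3 → [4,5,6]=3
  size 4 → [2,4,5,6]=3  [3,4,5,6]=3
  size 5 → [2,3,4,5,6]=6
  first=0(y) contributes 6
  first=1(z) contributes 6
|[w]| = 12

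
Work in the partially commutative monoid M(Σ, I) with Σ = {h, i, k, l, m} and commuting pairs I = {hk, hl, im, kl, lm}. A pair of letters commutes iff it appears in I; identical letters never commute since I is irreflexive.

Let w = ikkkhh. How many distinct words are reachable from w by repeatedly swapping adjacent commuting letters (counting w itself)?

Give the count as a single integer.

10

drop 0:i onto floor
drop 1:k onto {0:i}
drop 2:k onto {1:k}
drop 3:k onto {2:k}
drop 4:h onto {0:i}
drop 5:h onto {4:h}
ground layer = {0:i}
drop-orders for the pieces not yet dropped (sum over which currently-grounded one goes next):
  1 to go: {3} 1  {5} 1
  2 to go: {2,3} 1  {3,5} 2  {4,5} 1
  3 to go: {1,2,3} 1  {2,3,5} 3  {3,4,5} 3
  4 to go: {1,2,3,5} 4  {2,3,4,5} 6
  if 0:i drops first: 10 orders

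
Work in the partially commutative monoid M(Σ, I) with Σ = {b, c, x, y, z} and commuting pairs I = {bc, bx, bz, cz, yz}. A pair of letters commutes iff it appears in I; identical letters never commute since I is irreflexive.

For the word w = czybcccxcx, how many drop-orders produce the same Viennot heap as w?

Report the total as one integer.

46

piece 0:c — minimal
piece 1:z — minimal
piece 2:y rests on {0:c}
piece 3:b rests on {2:y}
piece 4:c rests on {2:y}
piece 5:c rests on {4:c}
piece 6:c rests on {5:c}
piece 7:x rests on {1:z, 6:c}
piece 8:c rests on {7:x}
piece 9:x rests on {8:c}
minimal pieces: {0:c, 1:z}
ways to finish when only these pieces remain (= sum over removing one remaining piece with nothing left below it):
  1 left: {3}→1  {9}→1
  2 left: {3,9}→2  {8,9}→1
  3 left: {3,8,9}→3  {7,8,9}→1
  4 left: {1,7,8,9}→1  {3,7,8,9}→4  {6,7,8,9}→1
  5 left: {1,3,7,8,9}→5  {1,6,7,8,9}→2  {3,6,7,8,9}→5  {5,6,7,8,9}→1
  6 left: {1,3,6,7,8,9}→12  {1,5,6,7,8,9}→3  {3,5,6,7,8,9}→6  {4,5,6,7,8,9}→1
  7 left: {1,3,5,6,7,8,9}→21  {1,4,5,6,7,8,9}→4  {3,4,5,6,7,8,9}→7
  8 left: {1,3,4,5,6,7,8,9}→32  {2,3,4,5,6,7,8,9}→7
  placing 0:c first → 39 extensions
  placing 1:z first → 7 extensions
total linear extensions = 46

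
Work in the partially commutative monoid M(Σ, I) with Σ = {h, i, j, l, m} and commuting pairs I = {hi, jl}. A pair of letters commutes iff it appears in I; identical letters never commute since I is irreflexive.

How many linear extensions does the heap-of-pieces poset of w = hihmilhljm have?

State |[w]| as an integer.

piece 0:h — minimal
piece 1:i — minimal
piece 2:h rests on {0:h}
piece 3:m rests on {1:i, 2:h}
piece 4:i rests on {3:m}
piece 5:l rests on {4:i}
piece 6:h rests on {5:l}
piece 7:l rests on {6:h}
piece 8:j rests on {6:h}
piece 9:m rests on {7:l, 8:j}
minimal pieces: {0:h, 1:i}
ways to finish when only these pieces remain (= sum over removing one remaining piece with nothing left below it):
  1 left: {9}→1
  2 left: {7,9}→1  {8,9}→1
  3 left: {7,8,9}→2
  4 left: {6,7,8,9}→2
  5 left: {5,6,7,8,9}→2
  6 left: {4,5,6,7,8,9}→2
  7 left: {3,4,5,6,7,8,9}→2
  8 left: {1,3,4,5,6,7,8,9}→2  {2,3,4,5,6,7,8,9}→2
  placing 0:h first → 4 extensions
  placing 1:i first → 2 extensions
total linear extensions = 6

6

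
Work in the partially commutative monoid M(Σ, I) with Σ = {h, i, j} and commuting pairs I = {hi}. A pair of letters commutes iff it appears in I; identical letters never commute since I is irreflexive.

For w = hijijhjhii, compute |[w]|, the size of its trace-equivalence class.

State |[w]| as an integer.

6

piece 0:h — minimal
piece 1:i — minimal
piece 2:j rests on {0:h, 1:i}
piece 3:i rests on {2:j}
piece 4:j rests on {3:i}
piece 5:h rests on {4:j}
piece 6:j rests on {5:h}
piece 7:h rests on {6:j}
piece 8:i rests on {6:j}
piece 9:i rests on {8:i}
minimal pieces: {0:h, 1:i}
ways to finish when only these pieces remain (= sum over removing one remaining piece with nothing left below it):
  1 left: {7}→1  {9}→1
  2 left: {7,9}→2  {8,9}→1
  3 left: {7,8,9}→3
  4 left: {6,7,8,9}→3
  5 left: {5,6,7,8,9}→3
  6 left: {4,5,6,7,8,9}→3
  7 left: {3,4,5,6,7,8,9}→3
  8 left: {2,3,4,5,6,7,8,9}→3
  placing 0:h first → 3 extensions
  placing 1:i first → 3 extensions
total linear extensions = 6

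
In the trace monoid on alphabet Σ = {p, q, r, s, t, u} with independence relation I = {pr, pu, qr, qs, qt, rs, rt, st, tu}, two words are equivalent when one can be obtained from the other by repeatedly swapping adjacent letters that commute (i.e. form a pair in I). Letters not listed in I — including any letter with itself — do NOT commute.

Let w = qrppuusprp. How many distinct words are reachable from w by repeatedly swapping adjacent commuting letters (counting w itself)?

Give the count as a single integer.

#0=q has no predecessor
#1=r has no predecessor
#2=p depends on [0:q]
#3=p depends on [2:p]
#4=u depends on [0:q, 1:r]
#5=u depends on [4:u]
#6=s depends on [3:p, 5:u]
#7=p depends on [6:s]
#8=r depends on [5:u]
#9=p depends on [7:p]
sources: [0:q, 1:r]
N(rest) = Σ N(rest − s) over sources s of rest; N(one piece) = 1:
  size 1 → [8]=1  [9]=1
  size 2 → [7,9]=1  [8,9]=2
  size 3 → [6,7,9]=1  [7,8,9]=3
  size 4 → [3,6,7,9]=1  [6,7,8,9]=4
  size 5 → [2,3,6,7,9]=1  [3,6,7,8,9]=5  [5,6,7,8,9]=4
  size 6 → [2,3,6,7,8,9]=6  [3,5,6,7,8,9]=9  [4,5,6,7,8,9]=4
  size 7 → [1,4,5,6,7,8,9]=4  [2,3,5,6,7,8,9]=15  [3,4,5,6,7,8,9]=13
  size 8 → [1,3,4,5,6,7,8,9]=17  [2,3,4,5,6,7,8,9]=28
  first=0(q) contributes 45
  first=1(r) contributes 28
|[w]| = 73

73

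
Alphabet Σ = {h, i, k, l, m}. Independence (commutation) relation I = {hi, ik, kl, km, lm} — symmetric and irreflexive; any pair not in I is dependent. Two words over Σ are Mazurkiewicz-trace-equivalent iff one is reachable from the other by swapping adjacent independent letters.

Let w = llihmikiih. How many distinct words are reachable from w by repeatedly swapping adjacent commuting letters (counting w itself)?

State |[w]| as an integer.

piece 0:l — minimal
piece 1:l rests on {0:l}
piece 2:i rests on {1:l}
piece 3:h rests on {1:l}
piece 4:m rests on {2:i, 3:h}
piece 5:i rests on {4:m}
piece 6:k rests on {3:h}
piece 7:i rests on {5:i}
piece 8:i rests on {7:i}
piece 9:h rests on {4:m, 6:k}
minimal pieces: {0:l}
ways to finish when only these pieces remain (= sum over removing one remaining piece with nothing left below it):
  1 left: {8}→1  {9}→1
  2 left: {6,9}→1  {7,8}→1  {8,9}→2
  3 left: {5,7,8}→1  {6,8,9}→3  {7,8,9}→3
  4 left: {5,7,8,9}→4  {6,7,8,9}→6
  5 left: {4,5,7,8,9}→4  {5,6,7,8,9}→10
  6 left: {2,4,5,7,8,9}→4  {4,5,6,7,8,9}→14
  7 left: {2,4,5,6,7,8,9}→18  {3,4,5,6,7,8,9}→14
  8 left: {2,3,4,5,6,7,8,9}→32
  placing 0:l first → 32 extensions

32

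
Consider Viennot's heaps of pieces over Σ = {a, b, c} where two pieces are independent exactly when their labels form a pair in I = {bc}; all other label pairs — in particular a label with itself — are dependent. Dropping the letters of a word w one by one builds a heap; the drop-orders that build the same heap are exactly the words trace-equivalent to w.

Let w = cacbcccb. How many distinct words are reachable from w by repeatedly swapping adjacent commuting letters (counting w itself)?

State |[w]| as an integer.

15

piece 0:c — minimal
piece 1:a rests on {0:c}
piece 2:c rests on {1:a}
piece 3:b rests on {1:a}
piece 4:c rests on {2:c}
piece 5:c rests on {4:c}
piece 6:c rests on {5:c}
piece 7:b rests on {3:b}
minimal pieces: {0:c}
ways to finish when only these pieces remain (= sum over removing one remaining piece with nothing left below it):
  1 left: {6}→1  {7}→1
  2 left: {3,7}→1  {5,6}→1  {6,7}→2
  3 left: {3,6,7}→3  {4,5,6}→1  {5,6,7}→3
  4 left: {2,4,5,6}→1  {3,5,6,7}→6  {4,5,6,7}→4
  5 left: {2,4,5,6,7}→5  {3,4,5,6,7}→10
  6 left: {2,3,4,5,6,7}→15
  placing 0:c first → 15 extensions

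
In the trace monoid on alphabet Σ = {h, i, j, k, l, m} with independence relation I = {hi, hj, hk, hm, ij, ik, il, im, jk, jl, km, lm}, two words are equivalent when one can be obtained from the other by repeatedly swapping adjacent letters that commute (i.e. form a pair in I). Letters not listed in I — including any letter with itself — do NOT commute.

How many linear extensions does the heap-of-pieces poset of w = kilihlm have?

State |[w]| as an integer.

105

0(k) covers ∅
1(i) covers ∅
2(l) covers 0:k
3(i) covers 1:i
4(h) covers 2:l
5(l) covers 4:h
6(m) covers ∅
floor of heap: 0:k, 1:i, 6:m
completions by unplaced set U, small U first (add the entries for U minus each lowest piece of U):
  |U|=1: {3}:1  {5}:1  {6}:1
  |U|=2: {1,3}:1  {3,5}:2  {3,6}:2  {4,5}:1  {5,6}:2
  |U|=3: {1,3,5}:3  {1,3,6}:3  {2,4,5}:1  {3,4,5}:3  {3,5,6}:6  {4,5,6}:3
  |U|=4: {0,2,4,5}:1  {1,3,4,5}:6  {1,3,5,6}:12  {2,3,4,5}:4  {2,4,5,6}:4  {3,4,5,6}:12
  |U|=5: {0,2,3,4,5}:5  {0,2,4,5,6}:5  {1,2,3,4,5}:10  {1,3,4,5,6}:30  {2,3,4,5,6}:20
  start at 0(k): 60
  start at 1(i): 30
  start at 6(m): 15
sum over floor = 105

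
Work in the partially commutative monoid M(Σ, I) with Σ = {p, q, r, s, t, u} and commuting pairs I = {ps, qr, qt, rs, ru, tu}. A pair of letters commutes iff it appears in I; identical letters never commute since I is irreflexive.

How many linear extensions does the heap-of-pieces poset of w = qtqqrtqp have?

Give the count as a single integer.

drop 0:q onto floor
drop 1:t onto floor
drop 2:q onto {0:q}
drop 3:q onto {2:q}
drop 4:r onto {1:t}
drop 5:t onto {4:r}
drop 6:q onto {3:q}
drop 7:p onto {5:t, 6:q}
ground layer = {0:q, 1:t}
drop-orders for the pieces not yet dropped (sum over which currently-grounded one goes next):
  1 to go: {7} 1
  2 to go: {5,7} 1  {6,7} 1
  3 to go: {3,6,7} 1  {4,5,7} 1  {5,6,7} 2
  4 to go: {1,4,5,7} 1  {2,3,6,7} 1  {3,5,6,7} 3  {4,5,6,7} 3
  5 to go: {0,2,3,6,7} 1  {1,4,5,6,7} 4  {2,3,5,6,7} 4  {3,4,5,6,7} 6
  6 to go: {0,2,3,5,6,7} 5  {1,3,4,5,6,7} 10  {2,3,4,5,6,7} 10
  if 0:q drops first: 20 orders
  if 1:t drops first: 15 orders
heap linearizations: 35

35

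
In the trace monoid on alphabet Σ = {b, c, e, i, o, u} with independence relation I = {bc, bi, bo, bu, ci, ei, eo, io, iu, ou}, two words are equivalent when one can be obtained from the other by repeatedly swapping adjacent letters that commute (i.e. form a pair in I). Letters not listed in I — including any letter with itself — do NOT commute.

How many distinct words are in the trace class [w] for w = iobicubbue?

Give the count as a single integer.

piece 0:i — minimal
piece 1:o — minimal
piece 2:b — minimal
piece 3:i rests on {0:i}
piece 4:c rests on {1:o}
piece 5:u rests on {4:c}
piece 6:b rests on {2:b}
piece 7:b rests on {6:b}
piece 8:u rests on {5:u}
piece 9:e rests on {7:b, 8:u}
minimal pieces: {0:i, 1:o, 2:b}
ways to finish when only these pieces remain (= sum over removing one remaining piece with nothing left below it):
  1 left: {3}→1  {9}→1
  2 left: {0,3}→1  {3,9}→2  {7,9}→1  {8,9}→1
  3 left: {0,3,9}→3  {3,7,9}→3  {3,8,9}→3  {5,8,9}→1  {6,7,9}→1  {7,8,9}→2
  4 left: {0,3,7,9}→6  {0,3,8,9}→6  {2,6,7,9}→1  {3,5,8,9}→4  {3,6,7,9}→4  {3,7,8,9}→8  {4,5,8,9}→1  {5,7,8,9}→3  {6,7,8,9}→3
  5 left: {0,3,5,8,9}→10  {0,3,6,7,9}→10  {0,3,7,8,9}→20  {1,4,5,8,9}→1  {2,3,6,7,9}→5  {2,6,7,8,9}→4  {3,4,5,8,9}→5  {3,5,7,8,9}→15  {3,6,7,8,9}→15  {4,5,7,8,9}→4  {5,6,7,8,9}→6
  6 left: {0,2,3,6,7,9}→15  {0,3,4,5,8,9}→15  {0,3,5,7,8,9}→45  {0,3,6,7,8,9}→45  {1,3,4,5,8,9}→6  {1,4,5,7,8,9}→5  {2,3,6,7,8,9}→24  {2,5,6,7,8,9}→10  {3,4,5,7,8,9}→24  {3,5,6,7,8,9}→36  {4,5,6,7,8,9}→10
  7 left: {0,1,3,4,5,8,9}→21  {0,2,3,6,7,8,9}→84  {0,3,4,5,7,8,9}→84  {0,3,5,6,7,8,9}→126  {1,3,4,5,7,8,9}→35  {1,4,5,6,7,8,9}→15  {2,3,5,6,7,8,9}→70  {2,4,5,6,7,8,9}→20  {3,4,5,6,7,8,9}→70
  8 left: {0,1,3,4,5,7,8,9}→140  {0,2,3,5,6,7,8,9}→280  {0,3,4,5,6,7,8,9}→280  {1,2,4,5,6,7,8,9}→35  {1,3,4,5,6,7,8,9}→120  {2,3,4,5,6,7,8,9}→160
  placing 0:i first → 315 extensions
  placing 1:o first → 720 extensions
  placing 2:b first → 540 extensions
total linear extensions = 1575

1575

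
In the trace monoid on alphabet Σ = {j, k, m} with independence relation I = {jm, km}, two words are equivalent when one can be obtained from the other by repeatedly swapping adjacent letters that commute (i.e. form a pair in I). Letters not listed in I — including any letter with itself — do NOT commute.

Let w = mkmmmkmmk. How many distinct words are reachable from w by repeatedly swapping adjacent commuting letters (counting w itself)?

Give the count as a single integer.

#0=m has no predecessor
#1=k has no predecessor
#2=m depends on [0:m]
#3=m depends on [2:m]
#4=m depends on [3:m]
#5=k depends on [1:k]
#6=m depends on [4:m]
#7=m depends on [6:m]
#8=k depends on [5:k]
sources: [0:m, 1:k]
N(rest) = Σ N(rest − s) over sources s of rest; N(one piece) = 1:
  size 1 → [7]=1  [8]=1
  size 2 → [5,8]=1  [6,7]=1  [7,8]=2
  size 3 → [1,5,8]=1  [4,6,7]=1  [5,7,8]=3  [6,7,8]=3
  size 4 → [1,5,7,8]=4  [3,4,6,7]=1  [4,6,7,8]=4  [5,6,7,8]=6
  size 5 → [1,5,6,7,8]=10  [2,3,4,6,7]=1  [3,4,6,7,8]=5  [4,5,6,7,8]=10
  size 6 → [0,2,3,4,6,7]=1  [1,4,5,6,7,8]=20  [2,3,4,6,7,8]=6  [3,4,5,6,7,8]=15
  size 7 → [0,2,3,4,6,7,8]=7  [1,3,4,5,6,7,8]=35  [2,3,4,5,6,7,8]=21
  first=0(m) contributes 56
  first=1(k) contributes 28
|[w]| = 84

84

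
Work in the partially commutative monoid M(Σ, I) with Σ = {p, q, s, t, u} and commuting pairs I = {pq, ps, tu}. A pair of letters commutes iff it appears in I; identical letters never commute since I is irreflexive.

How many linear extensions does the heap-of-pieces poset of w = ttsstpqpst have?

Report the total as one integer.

drop 0:t onto floor
drop 1:t onto {0:t}
drop 2:s onto {1:t}
drop 3:s onto {2:s}
drop 4:t onto {3:s}
drop 5:p onto {4:t}
drop 6:q onto {4:t}
drop 7:p onto {5:p}
drop 8:s onto {6:q}
drop 9:t onto {7:p, 8:s}
ground layer = {0:t}
drop-orders for the pieces not yet dropped (sum over which currently-grounded one goes next):
  1 to go: {9} 1
  2 to go: {7,9} 1  {8,9} 1
  3 to go: {5,7,9} 1  {6,8,9} 1  {7,8,9} 2
  4 to go: {5,7,8,9} 3  {6,7,8,9} 3
  5 to go: {5,6,7,8,9} 6
  6 to go: {4,5,6,7,8,9} 6
  7 to go: {3,4,5,6,7,8,9} 6
  8 to go: {2,3,4,5,6,7,8,9} 6
  if 0:t drops first: 6 orders

6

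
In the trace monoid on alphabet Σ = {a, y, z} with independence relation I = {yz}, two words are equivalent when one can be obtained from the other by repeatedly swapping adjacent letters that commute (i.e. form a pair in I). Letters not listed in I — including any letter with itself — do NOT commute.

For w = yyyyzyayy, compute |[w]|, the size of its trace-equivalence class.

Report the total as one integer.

0(y) covers ∅
1(y) covers 0:y
2(y) covers 1:y
3(y) covers 2:y
4(z) covers ∅
5(y) covers 3:y
6(a) covers 4:z, 5:y
7(y) covers 6:a
8(y) covers 7:y
floor of heap: 0:y, 4:z
completions by unplaced set U, small U first (add the entries for U minus each lowest piece of U):
  |U|=1: {8}:1
  |U|=2: {7,8}:1
  |U|=3: {6,7,8}:1
  |U|=4: {4,6,7,8}:1  {5,6,7,8}:1
  |U|=5: {3,5,6,7,8}:1  {4,5,6,7,8}:2
  |U|=6: {2,3,5,6,7,8}:1  {3,4,5,6,7,8}:3
  |U|=7: {1,2,3,5,6,7,8}:1  {2,3,4,5,6,7,8}:4
  start at 0(y): 5
  start at 4(z): 1
sum over floor = 6

6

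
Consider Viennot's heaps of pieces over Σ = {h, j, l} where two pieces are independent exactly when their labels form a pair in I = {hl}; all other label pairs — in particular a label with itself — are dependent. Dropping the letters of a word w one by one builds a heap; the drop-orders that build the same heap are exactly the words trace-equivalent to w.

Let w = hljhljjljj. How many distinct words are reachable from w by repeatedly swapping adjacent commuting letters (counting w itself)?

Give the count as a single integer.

4

piece 0:h — minimal
piece 1:l — minimal
piece 2:j rests on {0:h, 1:l}
piece 3:h rests on {2:j}
piece 4:l rests on {2:j}
piece 5:j rests on {3:h, 4:l}
piece 6:j rests on {5:j}
piece 7:l rests on {6:j}
piece 8:j rests on {7:l}
piece 9:j rests on {8:j}
minimal pieces: {0:h, 1:l}
ways to finish when only these pieces remain (= sum over removing one remaining piece with nothing left below it):
  1 left: {9}→1
  2 left: {8,9}→1
  3 left: {7,8,9}→1
  4 left: {6,7,8,9}→1
  5 left: {5,6,7,8,9}→1
  6 left: {3,5,6,7,8,9}→1  {4,5,6,7,8,9}→1
  7 left: {3,4,5,6,7,8,9}→2
  8 left: {2,3,4,5,6,7,8,9}→2
  placing 0:h first → 2 extensions
  placing 1:l first → 2 extensions
total linear extensions = 4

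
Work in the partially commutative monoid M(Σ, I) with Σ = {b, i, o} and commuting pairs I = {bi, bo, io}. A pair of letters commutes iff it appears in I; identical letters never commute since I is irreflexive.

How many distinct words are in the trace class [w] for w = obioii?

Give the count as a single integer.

60

drop 0:o onto floor
drop 1:b onto floor
drop 2:i onto floor
drop 3:o onto {0:o}
drop 4:i onto {2:i}
drop 5:i onto {4:i}
ground layer = {0:o, 1:b, 2:i}
drop-orders for the pieces not yet dropped (sum over which currently-grounded one goes next):
  1 to go: {1} 1  {3} 1  {5} 1
  2 to go: {0,3} 1  {1,3} 2  {1,5} 2  {3,5} 2  {4,5} 1
  3 to go: {0,1,3} 3  {0,3,5} 3  {1,3,5} 6  {1,4,5} 3  {2,4,5} 1  {3,4,5} 3
  4 to go: {0,1,3,5} 12  {0,3,4,5} 6  {1,2,4,5} 4  {1,3,4,5} 12  {2,3,4,5} 4
  if 0:o drops first: 20 orders
  if 1:b drops first: 10 orders
  if 2:i drops first: 30 orders
heap linearizations: 60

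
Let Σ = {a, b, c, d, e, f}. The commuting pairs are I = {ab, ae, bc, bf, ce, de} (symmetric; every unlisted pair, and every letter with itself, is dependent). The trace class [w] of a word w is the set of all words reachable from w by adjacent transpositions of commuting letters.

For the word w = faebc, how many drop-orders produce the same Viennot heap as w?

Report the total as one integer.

0(f) covers ∅
1(a) covers 0:f
2(e) covers 0:f
3(b) covers 2:e
4(c) covers 1:a
floor of heap: 0:f
completions by unplaced set U, small U first (add the entries for U minus each lowest piece of U):
  |U|=1: {3}:1  {4}:1
  |U|=2: {1,4}:1  {2,3}:1  {3,4}:2
  |U|=3: {1,3,4}:3  {2,3,4}:3
  start at 0(f): 6

6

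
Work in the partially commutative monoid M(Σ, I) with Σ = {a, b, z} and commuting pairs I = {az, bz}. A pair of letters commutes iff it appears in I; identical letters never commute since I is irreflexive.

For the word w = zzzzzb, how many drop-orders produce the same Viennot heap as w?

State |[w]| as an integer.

#0=z has no predecessor
#1=z depends on [0:z]
#2=z depends on [1:z]
#3=z depends on [2:z]
#4=z depends on [3:z]
#5=b has no predecessor
sources: [0:z, 5:b]
N(rest) = Σ N(rest − s) over sources s of rest; N(one piece) = 1:
  size 1 → [4]=1  [5]=1
  size 2 → [3,4]=1  [4,5]=2
  size 3 → [2,3,4]=1  [3,4,5]=3
  size 4 → [1,2,3,4]=1  [2,3,4,5]=4
  first=0(z) contributes 5
  first=5(b) contributes 1
|[w]| = 6

6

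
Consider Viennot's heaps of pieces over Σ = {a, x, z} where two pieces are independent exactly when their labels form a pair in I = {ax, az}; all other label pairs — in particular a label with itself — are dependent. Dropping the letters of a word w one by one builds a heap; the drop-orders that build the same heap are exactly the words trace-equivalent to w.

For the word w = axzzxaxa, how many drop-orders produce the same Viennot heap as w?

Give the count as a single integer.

56

drop 0:a onto floor
drop 1:x onto floor
drop 2:z onto {1:x}
drop 3:z onto {2:z}
drop 4:x onto {3:z}
drop 5:a onto {0:a}
drop 6:x onto {4:x}
drop 7:a onto {5:a}
ground layer = {0:a, 1:x}
drop-orders for the pieces not yet dropped (sum over which currently-grounded one goes next):
  1 to go: {6} 1  {7} 1
  2 to go: {4,6} 1  {5,7} 1  {6,7} 2
  3 to go: {0,5,7} 1  {3,4,6} 1  {4,6,7} 3  {5,6,7} 3
  4 to go: {0,5,6,7} 4  {2,3,4,6} 1  {3,4,6,7} 4  {4,5,6,7} 6
  5 to go: {0,4,5,6,7} 10  {1,2,3,4,6} 1  {2,3,4,6,7} 5  {3,4,5,6,7} 10
  6 to go: {0,3,4,5,6,7} 20  {1,2,3,4,6,7} 6  {2,3,4,5,6,7} 15
  if 0:a drops first: 21 orders
  if 1:x drops first: 35 orders
heap linearizations: 56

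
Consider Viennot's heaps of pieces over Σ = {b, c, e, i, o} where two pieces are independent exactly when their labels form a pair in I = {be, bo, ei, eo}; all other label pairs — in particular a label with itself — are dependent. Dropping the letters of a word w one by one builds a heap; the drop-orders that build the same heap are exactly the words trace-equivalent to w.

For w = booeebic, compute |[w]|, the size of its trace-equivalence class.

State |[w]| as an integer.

126

piece 0:b — minimal
piece 1:o — minimal
piece 2:o rests on {1:o}
piece 3:e — minimal
piece 4:e rests on {3:e}
piece 5:b rests on {0:b}
piece 6:i rests on {2:o, 5:b}
piece 7:c rests on {4:e, 6:i}
minimal pieces: {0:b, 1:o, 3:e}
ways to finish when only these pieces remain (= sum over removing one remaining piece with nothing left below it):
  1 left: {7}→1
  2 left: {4,7}→1  {6,7}→1
  3 left: {2,6,7}→1  {3,4,7}→1  {4,6,7}→2  {5,6,7}→1
  4 left: {0,5,6,7}→1  {1,2,6,7}→1  {2,4,6,7}→3  {2,5,6,7}→2  {3,4,6,7}→3  {4,5,6,7}→3
  5 left: {0,2,5,6,7}→3  {0,4,5,6,7}→4  {1,2,4,6,7}→4  {1,2,5,6,7}→3  {2,3,4,6,7}→6  {2,4,5,6,7}→8  {3,4,5,6,7}→6
  6 left: {0,1,2,5,6,7}→6  {0,2,4,5,6,7}→15  {0,3,4,5,6,7}→10  {1,2,3,4,6,7}→10  {1,2,4,5,6,7}→15  {2,3,4,5,6,7}→20
  placing 0:b first → 45 extensions
  placing 1:o first → 45 extensions
  placing 3:e first → 36 extensions
total linear extensions = 126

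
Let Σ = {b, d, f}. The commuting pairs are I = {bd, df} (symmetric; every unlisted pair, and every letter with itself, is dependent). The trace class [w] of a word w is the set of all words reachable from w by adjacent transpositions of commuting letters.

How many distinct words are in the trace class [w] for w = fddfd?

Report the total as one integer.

10

piece 0:f — minimal
piece 1:d — minimal
piece 2:d rests on {1:d}
piece 3:f rests on {0:f}
piece 4:d rests on {2:d}
minimal pieces: {0:f, 1:d}
ways to finish when only these pieces remain (= sum over removing one remaining piece with nothing left below it):
  1 left: {3}→1  {4}→1
  2 left: {0,3}→1  {2,4}→1  {3,4}→2
  3 left: {0,3,4}→3  {1,2,4}→1  {2,3,4}→3
  placing 0:f first → 4 extensions
  placing 1:d first → 6 extensions
total linear extensions = 10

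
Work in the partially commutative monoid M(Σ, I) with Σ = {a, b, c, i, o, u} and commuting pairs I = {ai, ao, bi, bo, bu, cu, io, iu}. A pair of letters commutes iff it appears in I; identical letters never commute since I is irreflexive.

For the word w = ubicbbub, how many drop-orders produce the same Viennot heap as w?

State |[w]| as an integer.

56

drop 0:u onto floor
drop 1:b onto floor
drop 2:i onto floor
drop 3:c onto {1:b, 2:i}
drop 4:b onto {3:c}
drop 5:b onto {4:b}
drop 6:u onto {0:u}
drop 7:b onto {5:b}
ground layer = {0:u, 1:b, 2:i}
drop-orders for the pieces not yet dropped (sum over which currently-grounded one goes next):
  1 to go: {6} 1  {7} 1
  2 to go: {0,6} 1  {5,7} 1  {6,7} 2
  3 to go: {0,6,7} 3  {4,5,7} 1  {5,6,7} 3
  4 to go: {0,5,6,7} 6  {3,4,5,7} 1  {4,5,6,7} 4
  5 to go: {0,4,5,6,7} 10  {1,3,4,5,7} 1  {2,3,4,5,7} 1  {3,4,5,6,7} 5
  6 to go: {0,3,4,5,6,7} 15  {1,2,3,4,5,7} 2  {1,3,4,5,6,7} 6  {2,3,4,5,6,7} 6
  if 0:u drops first: 14 orders
  if 1:b drops first: 21 orders
  if 2:i drops first: 21 orders
heap linearizations: 56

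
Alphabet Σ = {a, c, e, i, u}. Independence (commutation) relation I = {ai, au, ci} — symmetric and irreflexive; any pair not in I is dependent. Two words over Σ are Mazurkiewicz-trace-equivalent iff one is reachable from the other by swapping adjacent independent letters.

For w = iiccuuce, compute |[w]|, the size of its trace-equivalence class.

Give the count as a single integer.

0(i) covers ∅
1(i) covers 0:i
2(c) covers ∅
3(c) covers 2:c
4(u) covers 1:i, 3:c
5(u) covers 4:u
6(c) covers 5:u
7(e) covers 6:c
floor of heap: 0:i, 2:c
completions by unplaced set U, small U first (add the entries for U minus each lowest piece of U):
  |U|=1: {7}:1
  |U|=2: {6,7}:1
  |U|=3: {5,6,7}:1
  |U|=4: {4,5,6,7}:1
  |U|=5: {1,4,5,6,7}:1  {3,4,5,6,7}:1
  |U|=6: {0,1,4,5,6,7}:1  {1,3,4,5,6,7}:2  {2,3,4,5,6,7}:1
  start at 0(i): 3
  start at 2(c): 3
sum over floor = 6

6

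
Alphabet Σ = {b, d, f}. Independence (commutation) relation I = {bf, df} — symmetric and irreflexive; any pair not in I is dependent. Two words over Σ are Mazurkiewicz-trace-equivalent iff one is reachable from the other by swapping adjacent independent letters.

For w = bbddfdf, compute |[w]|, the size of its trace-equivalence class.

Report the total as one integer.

drop 0:b onto floor
drop 1:b onto {0:b}
drop 2:d onto {1:b}
drop 3:d onto {2:d}
drop 4:f onto floor
drop 5:d onto {3:d}
drop 6:f onto {4:f}
ground layer = {0:b, 4:f}
drop-orders for the pieces not yet dropped (sum over which currently-grounded one goes next):
  1 to go: {5} 1  {6} 1
  2 to go: {3,5} 1  {4,6} 1  {5,6} 2
  3 to go: {2,3,5} 1  {3,5,6} 3  {4,5,6} 3
  4 to go: {1,2,3,5} 1  {2,3,5,6} 4  {3,4,5,6} 6
  5 to go: {0,1,2,3,5} 1  {1,2,3,5,6} 5  {2,3,4,5,6} 10
  if 0:b drops first: 15 orders
  if 4:f drops first: 6 orders
heap linearizations: 21

21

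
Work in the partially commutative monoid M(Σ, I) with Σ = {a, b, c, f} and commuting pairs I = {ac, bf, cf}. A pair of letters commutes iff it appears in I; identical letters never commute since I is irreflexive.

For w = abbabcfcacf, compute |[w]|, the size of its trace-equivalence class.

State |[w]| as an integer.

0(a) covers ∅
1(b) covers 0:a
2(b) covers 1:b
3(a) covers 2:b
4(b) covers 3:a
5(c) covers 4:b
6(f) covers 3:a
7(c) covers 5:c
8(a) covers 4:b, 6:f
9(c) covers 7:c
10(f) covers 8:a
floor of heap: 0:a
completions by unplaced set U, small U first (add the entries for U minus each lowest piece of U):
  |U|=1: {9}:1  {10}:1
  |U|=2: {7,9}:1  {8,10}:1  {9,10}:2
  |U|=3: {5,7,9}:1  {6,8,10}:1  {7,9,10}:3  {8,9,10}:3
  |U|=4: {5,7,9,10}:4  {6,8,9,10}:4  {7,8,9,10}:6
  |U|=5: {5,7,8,9,10}:10  {6,7,8,9,10}:10
  |U|=6: {4,5,7,8,9,10}:10  {5,6,7,8,9,10}:20
  |U|=7: {4,5,6,7,8,9,10}:30
  |U|=8: {3,4,5,6,7,8,9,10}:30
  |U|=9: {2,3,4,5,6,7,8,9,10}:30
  start at 0(a): 30

30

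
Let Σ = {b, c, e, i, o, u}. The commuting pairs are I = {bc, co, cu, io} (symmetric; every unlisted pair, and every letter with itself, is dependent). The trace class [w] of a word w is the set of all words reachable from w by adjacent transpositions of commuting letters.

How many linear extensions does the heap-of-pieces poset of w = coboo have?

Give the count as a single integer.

5

0(c) covers ∅
1(o) covers ∅
2(b) covers 1:o
3(o) covers 2:b
4(o) covers 3:o
floor of heap: 0:c, 1:o
completions by unplaced set U, small U first (add the entries for U minus each lowest piece of U):
  |U|=1: {0}:1  {4}:1
  |U|=2: {0,4}:2  {3,4}:1
  |U|=3: {0,3,4}:3  {2,3,4}:1
  start at 0(c): 1
  start at 1(o): 4
sum over floor = 5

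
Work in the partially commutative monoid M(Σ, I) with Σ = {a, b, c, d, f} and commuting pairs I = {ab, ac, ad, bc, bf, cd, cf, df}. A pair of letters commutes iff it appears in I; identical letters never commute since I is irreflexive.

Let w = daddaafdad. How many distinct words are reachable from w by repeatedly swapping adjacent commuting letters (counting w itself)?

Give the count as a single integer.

piece 0:d — minimal
piece 1:a — minimal
piece 2:d rests on {0:d}
piece 3:d rests on {2:d}
piece 4:a rests on {1:a}
piece 5:a rests on {4:a}
piece 6:f rests on {5:a}
piece 7:d rests on {3:d}
piece 8:a rests on {6:f}
piece 9:d rests on {7:d}
minimal pieces: {0:d, 1:a}
ways to finish when only these pieces remain (= sum over removing one remaining piece with nothing left below it):
  1 left: {8}→1  {9}→1
  2 left: {6,8}→1  {7,9}→1  {8,9}→2
  3 left: {3,7,9}→1  {5,6,8}→1  {6,8,9}→3  {7,8,9}→3
  4 left: {2,3,7,9}→1  {3,7,8,9}→4  {4,5,6,8}→1  {5,6,8,9}→4  {6,7,8,9}→6
  5 left: {0,2,3,7,9}→1  {1,4,5,6,8}→1  {2,3,7,8,9}→5  {3,6,7,8,9}→10  {4,5,6,8,9}→5  {5,6,7,8,9}→10
  6 left: {0,2,3,7,8,9}→6  {1,4,5,6,8,9}→6  {2,3,6,7,8,9}→15  {3,5,6,7,8,9}→20  {4,5,6,7,8,9}→15
  7 left: {0,2,3,6,7,8,9}→21  {1,4,5,6,7,8,9}→21  {2,3,5,6,7,8,9}→35  {3,4,5,6,7,8,9}→35
  8 left: {0,2,3,5,6,7,8,9}→56  {1,3,4,5,6,7,8,9}→56  {2,3,4,5,6,7,8,9}→70
  placing 0:d first → 126 extensions
  placing 1:a first → 126 extensions
total linear extensions = 252

252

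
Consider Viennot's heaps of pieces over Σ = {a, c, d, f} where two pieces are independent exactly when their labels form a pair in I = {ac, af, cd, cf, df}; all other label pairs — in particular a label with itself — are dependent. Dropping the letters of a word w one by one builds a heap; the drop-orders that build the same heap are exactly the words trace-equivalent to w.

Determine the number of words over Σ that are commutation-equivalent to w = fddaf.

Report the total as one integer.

piece 0:f — minimal
piece 1:d — minimal
piece 2:d rests on {1:d}
piece 3:a rests on {2:d}
piece 4:f rests on {0:f}
minimal pieces: {0:f, 1:d}
ways to finish when only these pieces remain (= sum over removing one remaining piece with nothing left below it):
  1 left: {3}→1  {4}→1
  2 left: {0,4}→1  {2,3}→1  {3,4}→2
  3 left: {0,3,4}→3  {1,2,3}→1  {2,3,4}→3
  placing 0:f first → 4 extensions
  placing 1:d first → 6 extensions
total linear extensions = 10

10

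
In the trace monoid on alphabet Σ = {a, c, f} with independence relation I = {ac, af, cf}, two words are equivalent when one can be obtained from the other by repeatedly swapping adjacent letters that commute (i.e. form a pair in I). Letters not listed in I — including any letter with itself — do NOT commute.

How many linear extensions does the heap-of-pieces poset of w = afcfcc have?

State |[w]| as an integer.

0(a) covers ∅
1(f) covers ∅
2(c) covers ∅
3(f) covers 1:f
4(c) covers 2:c
5(c) covers 4:c
floor of heap: 0:a, 1:f, 2:c
completions by unplaced set U, small U first (add the entries for U minus each lowest piece of U):
  |U|=1: {0}:1  {3}:1  {5}:1
  |U|=2: {0,3}:2  {0,5}:2  {1,3}:1  {3,5}:2  {4,5}:1
  |U|=3: {0,1,3}:3  {0,3,5}:6  {0,4,5}:3  {1,3,5}:3  {2,4,5}:1  {3,4,5}:3
  |U|=4: {0,1,3,5}:12  {0,2,4,5}:4  {0,3,4,5}:12  {1,3,4,5}:6  {2,3,4,5}:4
  start at 0(a): 10
  start at 1(f): 20
  start at 2(c): 30
sum over floor = 60

60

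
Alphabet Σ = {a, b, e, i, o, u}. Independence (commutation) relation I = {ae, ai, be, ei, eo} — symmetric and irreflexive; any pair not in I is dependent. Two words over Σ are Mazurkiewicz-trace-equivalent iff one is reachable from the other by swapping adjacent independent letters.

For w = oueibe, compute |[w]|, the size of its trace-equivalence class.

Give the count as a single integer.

6

piece 0:o — minimal
piece 1:u rests on {0:o}
piece 2:e rests on {1:u}
piece 3:i rests on {1:u}
piece 4:b rests on {3:i}
piece 5:e rests on {2:e}
minimal pieces: {0:o}
ways to finish when only these pieces remain (= sum over removing one remaining piece with nothing left below it):
  1 left: {4}→1  {5}→1
  2 left: {2,5}→1  {3,4}→1  {4,5}→2
  3 left: {2,4,5}→3  {3,4,5}→3
  4 left: {2,3,4,5}→6
  placing 0:o first → 6 extensions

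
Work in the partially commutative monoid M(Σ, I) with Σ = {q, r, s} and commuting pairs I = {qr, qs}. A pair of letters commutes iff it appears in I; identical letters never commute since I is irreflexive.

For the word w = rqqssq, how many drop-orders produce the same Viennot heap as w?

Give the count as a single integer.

drop 0:r onto floor
drop 1:q onto floor
drop 2:q onto {1:q}
drop 3:s onto {0:r}
drop 4:s onto {3:s}
drop 5:q onto {2:q}
ground layer = {0:r, 1:q}
drop-orders for the pieces not yet dropped (sum over which currently-grounded one goes next):
  1 to go: {4} 1  {5} 1
  2 to go: {2,5} 1  {3,4} 1  {4,5} 2
  3 to go: {0,3,4} 1  {1,2,5} 1  {2,4,5} 3  {3,4,5} 3
  4 to go: {0,3,4,5} 4  {1,2,4,5} 4  {2,3,4,5} 6
  if 0:r drops first: 10 orders
  if 1:q drops first: 10 orders
heap linearizations: 20

20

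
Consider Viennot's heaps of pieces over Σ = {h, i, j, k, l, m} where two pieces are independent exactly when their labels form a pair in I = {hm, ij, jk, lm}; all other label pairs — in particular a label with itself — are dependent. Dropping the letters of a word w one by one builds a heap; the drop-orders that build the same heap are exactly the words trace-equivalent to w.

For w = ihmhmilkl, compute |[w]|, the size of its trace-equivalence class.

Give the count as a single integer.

piece 0:i — minimal
piece 1:h rests on {0:i}
piece 2:m rests on {0:i}
piece 3:h rests on {1:h}
piece 4:m rests on {2:m}
piece 5:i rests on {3:h, 4:m}
piece 6:l rests on {5:i}
piece 7:k rests on {6:l}
piece 8:l rests on {7:k}
minimal pieces: {0:i}
ways to finish when only these pieces remain (= sum over removing one remaining piece with nothing left below it):
  1 left: {8}→1
  2 left: {7,8}→1
  3 left: {6,7,8}→1
  4 left: {5,6,7,8}→1
  5 left: {3,5,6,7,8}→1  {4,5,6,7,8}→1
  6 left: {1,3,5,6,7,8}→1  {2,4,5,6,7,8}→1  {3,4,5,6,7,8}→2
  7 left: {1,3,4,5,6,7,8}→3  {2,3,4,5,6,7,8}→3
  placing 0:i first → 6 extensions

6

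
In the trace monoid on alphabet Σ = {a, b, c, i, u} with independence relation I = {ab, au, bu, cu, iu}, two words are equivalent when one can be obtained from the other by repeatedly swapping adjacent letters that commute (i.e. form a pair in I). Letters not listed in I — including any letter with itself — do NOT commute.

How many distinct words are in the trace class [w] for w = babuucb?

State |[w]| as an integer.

63

piece 0:b — minimal
piece 1:a — minimal
piece 2:b rests on {0:b}
piece 3:u — minimal
piece 4:u rests on {3:u}
piece 5:c rests on {1:a, 2:b}
piece 6:b rests on {5:c}
minimal pieces: {0:b, 1:a, 3:u}
ways to finish when only these pieces remain (= sum over removing one remaining piece with nothing left below it):
  1 left: {4}→1  {6}→1
  2 left: {3,4}→1  {4,6}→2  {5,6}→1
  3 left: {1,5,6}→1  {2,5,6}→1  {3,4,6}→3  {4,5,6}→3
  4 left: {0,2,5,6}→1  {1,2,5,6}→2  {1,4,5,6}→4  {2,4,5,6}→4  {3,4,5,6}→6
  5 left: {0,1,2,5,6}→3  {0,2,4,5,6}→5  {1,2,4,5,6}→10  {1,3,4,5,6}→10  {2,3,4,5,6}→10
  placing 0:b first → 30 extensions
  placing 1:a first → 15 extensions
  placing 3:u first → 18 extensions
total linear extensions = 63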